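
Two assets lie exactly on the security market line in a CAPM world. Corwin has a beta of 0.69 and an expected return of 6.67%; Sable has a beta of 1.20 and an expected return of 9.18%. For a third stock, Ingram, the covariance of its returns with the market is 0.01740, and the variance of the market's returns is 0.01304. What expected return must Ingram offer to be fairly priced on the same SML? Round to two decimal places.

9.84%

MRP = (9.18% − 6.67%) / (1.20 − 0.69) = 4.9216%
R_f = 6.67% − 0.69 × 4.9216% = 3.2741%
β_Ingram = Cov / Var(R_m) = 0.01740 / 0.01304 = 1.3344
E(R_Ingram) = R_f + β × MRP = 3.2741% + 1.3344 × 4.9216% = 9.84%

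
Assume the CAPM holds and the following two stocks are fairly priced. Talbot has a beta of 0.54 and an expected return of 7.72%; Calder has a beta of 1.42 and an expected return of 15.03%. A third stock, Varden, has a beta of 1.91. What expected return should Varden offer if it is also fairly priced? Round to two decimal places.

MRP (SML slope) = (15.03% − 7.72%) / (1.42 − 0.54) = 7.31% / 0.88 = 8.3068%
R_f (intercept) = 7.72% − 0.54 × 8.3068% = 3.2343%
E(R_Varden) = R_f + β × MRP = 3.2343% + 1.91 × 8.3068% = 19.10%

19.10%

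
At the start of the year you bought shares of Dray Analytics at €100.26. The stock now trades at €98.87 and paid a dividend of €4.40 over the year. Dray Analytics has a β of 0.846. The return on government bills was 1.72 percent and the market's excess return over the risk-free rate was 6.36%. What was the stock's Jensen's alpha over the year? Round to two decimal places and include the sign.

Realised HPR = (P1 + D1 − P0) / P0 = (98.87 + 4.40 − 100.26) / 100.26 = 3.01 / 100.26 = 3.0022%
CAPM required = R_f + β·MRP = 1.72% + 0.846 × 6.36% = 7.10056%
α = realised − required = 3.0022% − 7.10056% = -4.10%

-4.10%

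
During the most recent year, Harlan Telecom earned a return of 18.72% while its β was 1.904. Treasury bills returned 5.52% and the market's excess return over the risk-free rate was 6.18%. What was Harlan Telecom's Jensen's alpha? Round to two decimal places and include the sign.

CAPM benchmark = R_f + β(R_m − R_f) = 5.52% + 1.904 × 6.18% = 17.28672%
α = actual − benchmark = 18.72% − 17.28672% = +1.43%

+1.43%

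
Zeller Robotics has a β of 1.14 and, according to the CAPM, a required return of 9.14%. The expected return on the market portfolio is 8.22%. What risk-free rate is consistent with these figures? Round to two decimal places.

E(R) = R_f + β(E(R_m) − R_f) = R_f(1 − β) + β·E(R_m)
9.14% = R_f × (1 − 1.14) + 1.14 × 8.22%
9.14% = R_f × -0.14 + 9.3708%
R_f = (9.14% − 9.3708%) / -0.14 = 1.65%

1.65%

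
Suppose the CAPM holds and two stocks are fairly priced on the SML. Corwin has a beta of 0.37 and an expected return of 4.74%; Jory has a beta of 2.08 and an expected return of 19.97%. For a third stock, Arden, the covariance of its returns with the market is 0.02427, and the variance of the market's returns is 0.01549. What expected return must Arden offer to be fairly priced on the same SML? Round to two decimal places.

15.40%

MRP = (19.97% − 4.74%) / (2.08 − 0.37) = 8.9064%
R_f = 4.74% − 0.37 × 8.9064% = 1.4446%
β_Arden = Cov / Var(R_m) = 0.02427 / 0.01549 = 1.5668
E(R_Arden) = R_f + β × MRP = 1.4446% + 1.5668 × 8.9064% = 15.40%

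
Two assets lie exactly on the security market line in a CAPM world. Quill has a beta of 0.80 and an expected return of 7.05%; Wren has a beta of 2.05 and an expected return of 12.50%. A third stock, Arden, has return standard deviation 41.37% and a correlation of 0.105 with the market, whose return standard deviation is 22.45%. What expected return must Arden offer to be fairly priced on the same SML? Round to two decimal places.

4.41%

MRP = (12.50% − 7.05%) / (2.05 − 0.80) = 4.3600%
R_f = 7.05% − 0.80 × 4.3600% = 3.5620%
β_Arden = ρ·σ_i/σ_m = 0.105 × 41.37 / 22.45 = 0.1935
E(R_Arden) = R_f + β × MRP = 3.5620% + 0.1935 × 4.3600% = 4.41%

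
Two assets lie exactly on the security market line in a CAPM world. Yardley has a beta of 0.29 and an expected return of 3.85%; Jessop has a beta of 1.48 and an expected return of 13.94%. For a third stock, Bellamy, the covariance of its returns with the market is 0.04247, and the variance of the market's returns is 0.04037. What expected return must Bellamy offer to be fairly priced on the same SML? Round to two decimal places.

10.31%

MRP = (13.94% − 3.85%) / (1.48 − 0.29) = 8.4790%
R_f = 3.85% − 0.29 × 8.4790% = 1.3911%
β_Bellamy = Cov / Var(R_m) = 0.04247 / 0.04037 = 1.0520
E(R_Bellamy) = R_f + β × MRP = 1.3911% + 1.0520 × 8.4790% = 10.31%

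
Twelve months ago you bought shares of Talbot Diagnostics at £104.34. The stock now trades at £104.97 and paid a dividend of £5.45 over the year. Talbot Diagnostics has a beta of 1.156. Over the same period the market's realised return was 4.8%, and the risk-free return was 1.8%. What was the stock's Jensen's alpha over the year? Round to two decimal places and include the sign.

+0.56%

Realised HPR = (P1 + D1 − P0) / P0 = (104.97 + 5.45 − 104.34) / 104.34 = 6.08 / 104.34 = 5.8271%
MRP = 4.8% − 1.8% = 3.00%
CAPM required = R_f + β·MRP = 1.8% + 1.156 × 3.0% = 5.2680%
α = realised − required = 5.8271% − 5.2680% = +0.56%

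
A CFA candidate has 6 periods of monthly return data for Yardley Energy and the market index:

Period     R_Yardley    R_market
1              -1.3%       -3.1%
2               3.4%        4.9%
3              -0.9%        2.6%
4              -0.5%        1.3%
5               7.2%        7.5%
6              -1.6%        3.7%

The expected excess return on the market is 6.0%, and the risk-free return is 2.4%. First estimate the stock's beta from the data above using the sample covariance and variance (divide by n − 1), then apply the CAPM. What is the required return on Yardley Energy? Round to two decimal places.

6.87%

Mean R_i = (-1.3 + 3.4 − 0.9 − 0.5 + 7.2 − 1.6) / 6 = 1.0500%
Mean R_m = (-3.1 + 4.9 + 2.6 + 1.3 + 7.5 + 3.7) / 6 = 2.8167%
Σ(R_i − R̄_i)(R_m − R̄_m) = 48.0350  ⇒  Cov = 48.0350 / 5 = 9.6070
Σ(R_m − R̄_m)² = 64.4083  ⇒  Var(R_m) = 64.4083 / 5 = 12.8817
β = Cov / Var(R_m) = 9.6070 / 12.8817 = 0.7458
E(R) = R_f + β × MRP = 2.4% + 0.7458 × 6.0% = 6.87%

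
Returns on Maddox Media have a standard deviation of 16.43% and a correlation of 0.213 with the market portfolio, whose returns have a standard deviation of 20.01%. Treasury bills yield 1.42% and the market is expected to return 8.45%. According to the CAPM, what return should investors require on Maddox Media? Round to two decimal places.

2.65%

β = ρ × σ_i / σ_m = 0.213 × 16.43% / 20.01% = 0.1749
MRP = 8.45% − 1.42% = 7.03%
E(R) = 1.42% + 0.1749 × 7.03% = 2.65%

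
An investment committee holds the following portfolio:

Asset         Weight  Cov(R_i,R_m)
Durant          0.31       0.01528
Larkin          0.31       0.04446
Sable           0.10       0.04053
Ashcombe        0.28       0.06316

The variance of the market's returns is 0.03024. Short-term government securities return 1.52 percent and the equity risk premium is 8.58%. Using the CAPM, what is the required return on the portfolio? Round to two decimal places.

12.94%

β_Durant = 0.01528 / 0.03024 = 0.5053
β_Larkin = 0.04446 / 0.03024 = 1.4702
β_Sable = 0.04053 / 0.03024 = 1.3403
β_Ashcombe = 0.06316 / 0.03024 = 2.0886
β_P = Σ w_i β_i = 0.31×0.5053 + 0.31×1.4702 + 0.10×1.3403 + 0.28×2.0886 = 1.3312
E(R_P) = R_f + β_P × MRP = 1.52% + 1.3312 × 8.58% = 12.94%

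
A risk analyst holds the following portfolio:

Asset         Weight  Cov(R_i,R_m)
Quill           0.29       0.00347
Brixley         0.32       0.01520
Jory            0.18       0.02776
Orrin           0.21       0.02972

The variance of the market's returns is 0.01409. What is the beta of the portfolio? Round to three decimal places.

1.214

β_Quill = 0.00347 / 0.01409 = 0.2463
β_Brixley = 0.01520 / 0.01409 = 1.0788
β_Jory = 0.02776 / 0.01409 = 1.9702
β_Orrin = 0.02972 / 0.01409 = 2.1093
β_P = Σ w_i β_i = 0.29×0.2463 + 0.32×1.0788 + 0.18×1.9702 + 0.21×2.1093 = 1.2142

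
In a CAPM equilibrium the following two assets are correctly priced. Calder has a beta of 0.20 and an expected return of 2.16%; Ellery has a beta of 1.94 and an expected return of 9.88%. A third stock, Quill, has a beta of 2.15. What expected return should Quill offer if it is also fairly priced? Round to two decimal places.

MRP (SML slope) = (9.88% − 2.16%) / (1.94 − 0.20) = 7.72% / 1.74 = 4.4368%
R_f (intercept) = 2.16% − 0.20 × 4.4368% = 1.2726%
E(R_Quill) = R_f + β × MRP = 1.2726% + 2.15 × 4.4368% = 10.81%

10.81%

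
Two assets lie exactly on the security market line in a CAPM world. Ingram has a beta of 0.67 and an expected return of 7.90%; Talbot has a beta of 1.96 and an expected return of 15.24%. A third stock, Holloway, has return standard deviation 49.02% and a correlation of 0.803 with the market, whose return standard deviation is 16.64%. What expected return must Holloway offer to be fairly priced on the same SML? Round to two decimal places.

MRP = (15.24% − 7.90%) / (1.96 − 0.67) = 5.6899%
R_f = 7.90% − 0.67 × 5.6899% = 4.0878%
β_Holloway = ρ·σ_i/σ_m = 0.803 × 49.02 / 16.64 = 2.3656
E(R_Holloway) = R_f + β × MRP = 4.0878% + 2.3656 × 5.6899% = 17.55%

17.55%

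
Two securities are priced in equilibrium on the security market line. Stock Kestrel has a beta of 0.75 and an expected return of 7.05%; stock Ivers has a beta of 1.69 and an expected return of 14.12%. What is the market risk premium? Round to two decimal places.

7.52%

Both satisfy E(R) = R_f + β·MRP, so the slope of the SML is
MRP = (14.12% − 7.05%) / (1.69 − 0.75) = 7.07% / 0.94 = 7.5213%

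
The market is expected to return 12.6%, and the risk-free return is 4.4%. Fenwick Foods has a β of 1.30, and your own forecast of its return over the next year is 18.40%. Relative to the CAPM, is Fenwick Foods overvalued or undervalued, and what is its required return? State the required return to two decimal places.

Undervalued; required return 15.06%

MRP = 12.6% − 4.4% = 8.20%
Required return = R_f + β·MRP = 4.4% + 1.30 × 8.2% = 15.06%
Forecast 18.40% > required 15.06% → the stock plots above the SML → undervalued.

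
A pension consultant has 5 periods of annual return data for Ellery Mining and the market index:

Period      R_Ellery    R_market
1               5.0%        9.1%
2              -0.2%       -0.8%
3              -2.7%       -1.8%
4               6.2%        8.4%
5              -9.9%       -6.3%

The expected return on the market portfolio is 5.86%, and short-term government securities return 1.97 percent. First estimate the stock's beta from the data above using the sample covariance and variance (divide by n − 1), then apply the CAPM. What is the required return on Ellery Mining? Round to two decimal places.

5.55%

Mean R_i = (5.0 − 0.2 − 2.7 + 6.2 − 9.9) / 5 = -0.3200%
Mean R_m = (9.1 − 0.8 − 1.8 + 8.4 − 6.3) / 5 = 1.7200%
Σ(R_i − R̄_i)(R_m − R̄_m) = 167.7220  ⇒  Cov = 167.7220 / 4 = 41.9305
Σ(R_m − R̄_m)² = 182.1480  ⇒  Var(R_m) = 182.1480 / 4 = 45.5370
β = Cov / Var(R_m) = 41.9305 / 45.5370 = 0.9208
MRP = 5.86% − 1.97% = 3.89%
E(R) = R_f + β × MRP = 1.97% + 0.9208 × 3.89% = 5.55%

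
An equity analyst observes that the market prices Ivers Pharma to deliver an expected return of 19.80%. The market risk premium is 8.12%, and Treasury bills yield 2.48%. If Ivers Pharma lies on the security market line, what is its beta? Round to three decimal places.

β = (E(R) − R_f) / MRP = (19.80% − 2.48%) / 8.12% = 17.32% / 8.12% = 2.133

2.133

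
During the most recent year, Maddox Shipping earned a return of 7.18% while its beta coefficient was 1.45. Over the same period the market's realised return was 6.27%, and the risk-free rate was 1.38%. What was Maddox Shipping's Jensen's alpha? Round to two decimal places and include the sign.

-1.29%

Market excess return = 6.27% − 1.38% = 4.89%
CAPM benchmark = R_f + β(R_m − R_f) = 1.38% + 1.45 × 4.89% = 8.4705%
α = actual − benchmark = 7.18% − 8.4705% = -1.29%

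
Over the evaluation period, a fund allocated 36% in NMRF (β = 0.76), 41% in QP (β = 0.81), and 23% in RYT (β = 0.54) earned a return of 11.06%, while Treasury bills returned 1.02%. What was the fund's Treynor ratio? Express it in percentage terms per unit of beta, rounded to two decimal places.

β_P = 0.36×0.76 + 0.41×0.81 + 0.23×0.54 = 0.7299
Treynor = (R_P − R_f) / β_P = (11.06% − 1.02%) / 0.7299 = 10.04% / 0.7299 = 13.76%

13.76%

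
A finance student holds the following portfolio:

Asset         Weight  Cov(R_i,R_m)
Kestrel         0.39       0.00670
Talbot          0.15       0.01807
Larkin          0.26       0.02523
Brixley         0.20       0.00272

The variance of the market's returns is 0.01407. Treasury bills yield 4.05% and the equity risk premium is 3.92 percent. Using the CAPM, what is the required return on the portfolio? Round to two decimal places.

7.51%

β_Kestrel = 0.00670 / 0.01407 = 0.4762
β_Talbot = 0.01807 / 0.01407 = 1.2843
β_Larkin = 0.02523 / 0.01407 = 1.7932
β_Brixley = 0.00272 / 0.01407 = 0.1933
β_P = Σ w_i β_i = 0.39×0.4762 + 0.15×1.2843 + 0.26×1.7932 + 0.20×0.1933 = 0.8833
E(R_P) = R_f + β_P × MRP = 4.05% + 0.8833 × 3.92% = 7.51%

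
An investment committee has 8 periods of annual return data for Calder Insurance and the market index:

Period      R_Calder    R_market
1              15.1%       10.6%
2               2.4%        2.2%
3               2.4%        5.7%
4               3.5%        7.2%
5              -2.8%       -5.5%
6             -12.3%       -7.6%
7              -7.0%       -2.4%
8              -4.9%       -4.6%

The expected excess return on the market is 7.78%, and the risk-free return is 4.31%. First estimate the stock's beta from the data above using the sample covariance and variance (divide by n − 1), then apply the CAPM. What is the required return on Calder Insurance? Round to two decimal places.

13.15%

Mean R_i = (15.1 + 2.4 + 2.4 + 3.5 − 2.8 − 12.3 − 7.0 − 4.9) / 8 = -0.4500%
Mean R_m = (10.6 + 2.2 + 5.7 + 7.2 − 5.5 − 7.6 − 2.4 − 4.6) / 8 = 0.7000%
Σ(R_i − R̄_i)(R_m − R̄_m) = 354.9600  ⇒  Cov = 354.9600 / 7 = 50.7086
Σ(R_m − R̄_m)² = 312.5400  ⇒  Var(R_m) = 312.5400 / 7 = 44.6486
β = Cov / Var(R_m) = 50.7086 / 44.6486 = 1.1357
E(R) = R_f + β × MRP = 4.31% + 1.1357 × 7.78% = 13.15%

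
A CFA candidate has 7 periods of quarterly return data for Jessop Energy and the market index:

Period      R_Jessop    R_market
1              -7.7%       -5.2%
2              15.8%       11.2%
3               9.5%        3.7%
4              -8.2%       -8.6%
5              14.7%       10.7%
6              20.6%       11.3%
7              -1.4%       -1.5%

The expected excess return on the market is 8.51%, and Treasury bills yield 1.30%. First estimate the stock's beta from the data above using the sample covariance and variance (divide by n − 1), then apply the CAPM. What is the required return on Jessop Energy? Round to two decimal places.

13.14%

Mean R_i = (-7.7 + 15.8 + 9.5 − 8.2 + 14.7 + 20.6 − 1.4) / 7 = 6.1857%
Mean R_m = (-5.2 + 11.2 + 3.7 − 8.6 + 10.7 + 11.3 − 1.5) / 7 = 3.0857%
Σ(R_i − R̄_i)(R_m − R̄_m) = 581.2286  ⇒  Cov = 581.2286 / 6 = 96.8714
Σ(R_m − R̄_m)² = 417.9086  ⇒  Var(R_m) = 417.9086 / 6 = 69.6514
β = Cov / Var(R_m) = 96.8714 / 69.6514 = 1.3908
E(R) = R_f + β × MRP = 1.30% + 1.3908 × 8.51% = 13.14%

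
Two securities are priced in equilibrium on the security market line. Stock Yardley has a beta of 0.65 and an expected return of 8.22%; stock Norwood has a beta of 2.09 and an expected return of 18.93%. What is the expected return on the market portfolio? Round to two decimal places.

10.82%

Both satisfy E(R) = R_f + β·MRP, so the slope of the SML is
MRP = (18.93% − 8.22%) / (2.09 − 0.65) = 10.71% / 1.44 = 7.4375%
R_f = E(R_Yardley) − β_Yardley·MRP = 8.22% − 0.65 × 7.4375% = 3.3856%
E(R_m) = R_f + MRP = 3.3856% + 7.4375% = 10.82%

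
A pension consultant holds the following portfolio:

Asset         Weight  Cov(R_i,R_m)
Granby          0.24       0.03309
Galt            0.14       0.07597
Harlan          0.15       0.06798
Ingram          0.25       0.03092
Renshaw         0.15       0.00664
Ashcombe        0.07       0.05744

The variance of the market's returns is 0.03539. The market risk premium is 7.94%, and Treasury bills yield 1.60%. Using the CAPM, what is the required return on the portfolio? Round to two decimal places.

β_Granby = 0.03309 / 0.03539 = 0.9350
β_Galt = 0.07597 / 0.03539 = 2.1467
β_Harlan = 0.06798 / 0.03539 = 1.9209
β_Ingram = 0.03092 / 0.03539 = 0.8737
β_Renshaw = 0.00664 / 0.03539 = 0.1876
β_Ashcombe = 0.05744 / 0.03539 = 1.6231
β_P = Σ w_i β_i = 0.24×0.9350 + 0.14×2.1467 + 0.15×1.9209 + 0.25×0.8737 + 0.15×0.1876 + 0.07×1.6231 = 1.1733
E(R_P) = R_f + β_P × MRP = 1.60% + 1.1733 × 7.94% = 10.92%

10.92%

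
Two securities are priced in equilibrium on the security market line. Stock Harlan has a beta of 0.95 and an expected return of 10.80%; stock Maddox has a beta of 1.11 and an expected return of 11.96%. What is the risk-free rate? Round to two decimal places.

Both satisfy E(R) = R_f + β·MRP, so the slope of the SML is
MRP = (11.96% − 10.80%) / (1.11 − 0.95) = 1.16% / 0.16 = 7.2500%
R_f = E(R_Harlan) − β_Harlan·MRP = 10.80% − 0.95 × 7.2500% = 3.9125%

3.91%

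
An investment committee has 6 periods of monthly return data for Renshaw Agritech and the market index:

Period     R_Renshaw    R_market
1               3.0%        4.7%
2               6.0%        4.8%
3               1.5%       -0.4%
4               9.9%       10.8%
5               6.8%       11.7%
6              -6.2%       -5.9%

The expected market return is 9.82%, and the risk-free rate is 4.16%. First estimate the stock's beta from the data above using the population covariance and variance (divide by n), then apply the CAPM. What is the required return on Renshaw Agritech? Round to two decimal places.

8.60%

Mean R_i = (3.0 + 6.0 + 1.5 + 9.9 + 6.8 − 6.2) / 6 = 3.5000%
Mean R_m = (4.7 + 4.8 − 0.4 + 10.8 + 11.7 − 5.9) / 6 = 4.2833%
Σ(R_i − R̄_i)(R_m − R̄_m) = 175.4100  ⇒  Cov = 175.4100 / 6 = 29.2350
Σ(R_m − R̄_m)² = 223.5483  ⇒  Var(R_m) = 223.5483 / 6 = 37.2581
β = Cov / Var(R_m) = 29.2350 / 37.2581 = 0.7847
MRP = 9.82% − 4.16% = 5.66%
E(R) = R_f + β × MRP = 4.16% + 0.7847 × 5.66% = 8.60%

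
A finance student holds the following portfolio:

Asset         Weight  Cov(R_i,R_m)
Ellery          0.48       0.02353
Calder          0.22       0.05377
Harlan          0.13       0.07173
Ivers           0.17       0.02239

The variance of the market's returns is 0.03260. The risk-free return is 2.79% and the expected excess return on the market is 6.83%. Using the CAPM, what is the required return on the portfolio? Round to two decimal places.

10.39%

β_Ellery = 0.02353 / 0.03260 = 0.7218
β_Calder = 0.05377 / 0.03260 = 1.6494
β_Harlan = 0.07173 / 0.03260 = 2.2003
β_Ivers = 0.02239 / 0.03260 = 0.6868
β_P = Σ w_i β_i = 0.48×0.7218 + 0.22×1.6494 + 0.13×2.2003 + 0.17×0.6868 = 1.1121
E(R_P) = R_f + β_P × MRP = 2.79% + 1.1121 × 6.83% = 10.39%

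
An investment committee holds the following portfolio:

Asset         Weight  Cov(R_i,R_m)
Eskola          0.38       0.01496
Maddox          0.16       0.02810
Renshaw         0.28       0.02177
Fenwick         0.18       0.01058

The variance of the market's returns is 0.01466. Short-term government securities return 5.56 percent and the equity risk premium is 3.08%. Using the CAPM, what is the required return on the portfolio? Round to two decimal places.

β_Eskola = 0.01496 / 0.01466 = 1.0205
β_Maddox = 0.02810 / 0.01466 = 1.9168
β_Renshaw = 0.02177 / 0.01466 = 1.4850
β_Fenwick = 0.01058 / 0.01466 = 0.7217
β_P = Σ w_i β_i = 0.38×1.0205 + 0.16×1.9168 + 0.28×1.4850 + 0.18×0.7217 = 1.2402
E(R_P) = R_f + β_P × MRP = 5.56% + 1.2402 × 3.08% = 9.38%

9.38%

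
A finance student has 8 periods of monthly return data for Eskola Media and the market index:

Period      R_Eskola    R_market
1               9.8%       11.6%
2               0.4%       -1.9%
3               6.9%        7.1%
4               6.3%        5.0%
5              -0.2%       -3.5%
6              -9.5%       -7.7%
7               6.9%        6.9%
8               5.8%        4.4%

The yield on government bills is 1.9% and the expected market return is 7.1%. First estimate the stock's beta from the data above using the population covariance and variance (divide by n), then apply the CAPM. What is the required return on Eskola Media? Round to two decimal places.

6.67%

Mean R_i = (9.8 + 0.4 + 6.9 + 6.3 − 0.2 − 9.5 + 6.9 + 5.8) / 8 = 3.3000%
Mean R_m = (11.6 − 1.9 + 7.1 + 5.0 − 3.5 − 7.7 + 6.9 + 4.4) / 8 = 2.7375%
Σ(R_i − R̄_i)(R_m − R̄_m) = 268.1200  ⇒  Cov = 268.1200 / 8 = 33.5150
Σ(R_m − R̄_m)² = 292.1388  ⇒  Var(R_m) = 292.1388 / 8 = 36.5174
β = Cov / Var(R_m) = 33.5150 / 36.5174 = 0.9178
MRP = 7.1% − 1.9% = 5.20%
E(R) = R_f + β × MRP = 1.9% + 0.9178 × 5.2% = 6.67%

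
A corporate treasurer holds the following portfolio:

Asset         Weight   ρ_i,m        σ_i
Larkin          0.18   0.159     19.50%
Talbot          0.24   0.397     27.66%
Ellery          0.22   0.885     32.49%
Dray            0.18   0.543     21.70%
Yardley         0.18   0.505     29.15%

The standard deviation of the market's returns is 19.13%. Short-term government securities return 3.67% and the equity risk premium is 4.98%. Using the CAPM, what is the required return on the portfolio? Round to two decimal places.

β_Larkin = 0.159 × 19.50% / 19.13% = 0.1621
β_Talbot = 0.397 × 27.66% / 19.13% = 0.5740
β_Ellery = 0.885 × 32.49% / 19.13% = 1.5031
β_Dray = 0.543 × 21.70% / 19.13% = 0.6159
β_Yardley = 0.505 × 29.15% / 19.13% = 0.7695
β_P = Σ w_i β_i = 0.18×0.1621 + 0.24×0.5740 + 0.22×1.5031 + 0.18×0.6159 + 0.18×0.7695 = 0.7470
E(R_P) = R_f + β_P × MRP = 3.67% + 0.7470 × 4.98% = 7.39%

7.39%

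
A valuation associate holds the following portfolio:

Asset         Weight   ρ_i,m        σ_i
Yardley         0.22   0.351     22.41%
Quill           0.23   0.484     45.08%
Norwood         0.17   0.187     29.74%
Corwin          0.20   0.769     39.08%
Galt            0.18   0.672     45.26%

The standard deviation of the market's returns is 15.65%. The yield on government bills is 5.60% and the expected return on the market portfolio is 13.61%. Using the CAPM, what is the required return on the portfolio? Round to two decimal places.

15.42%

β_Yardley = 0.351 × 22.41% / 15.65% = 0.5026
β_Quill = 0.484 × 45.08% / 15.65% = 1.3942
β_Norwood = 0.187 × 29.74% / 15.65% = 0.3554
β_Corwin = 0.769 × 39.08% / 15.65% = 1.9203
β_Galt = 0.672 × 45.26% / 15.65% = 1.9434
β_P = Σ w_i β_i = 0.22×0.5026 + 0.23×1.3942 + 0.17×0.3554 + 0.20×1.9203 + 0.18×1.9434 = 1.2255
MRP = 13.61% − 5.60% = 8.01%
E(R_P) = R_f + β_P × MRP = 5.60% + 1.2255 × 8.01% = 15.42%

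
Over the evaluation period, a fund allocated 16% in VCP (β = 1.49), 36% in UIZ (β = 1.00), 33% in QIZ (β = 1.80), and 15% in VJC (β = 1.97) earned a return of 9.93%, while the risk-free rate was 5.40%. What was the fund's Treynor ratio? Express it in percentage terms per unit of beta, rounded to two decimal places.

β_P = 0.16×1.49 + 0.36×1.00 + 0.33×1.80 + 0.15×1.97 = 1.4879
Treynor = (R_P − R_f) / β_P = (9.93% − 5.40%) / 1.4879 = 4.53% / 1.4879 = 3.04%

3.04%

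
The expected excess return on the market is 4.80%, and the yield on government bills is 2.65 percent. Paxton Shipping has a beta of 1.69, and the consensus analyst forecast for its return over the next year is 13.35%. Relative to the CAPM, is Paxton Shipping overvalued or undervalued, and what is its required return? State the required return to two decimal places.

Required return = R_f + β·MRP = 2.65% + 1.69 × 4.80% = 10.76%
Forecast 13.35% > required 10.76% → the stock plots above the SML → undervalued.

Undervalued; required return 10.76%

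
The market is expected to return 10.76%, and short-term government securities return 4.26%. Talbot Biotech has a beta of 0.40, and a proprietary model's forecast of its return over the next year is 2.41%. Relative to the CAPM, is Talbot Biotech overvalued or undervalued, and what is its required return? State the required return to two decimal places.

Overvalued; required return 6.86%

MRP = 10.76% − 4.26% = 6.50%
Required return = R_f + β·MRP = 4.26% + 0.40 × 6.50% = 6.86%
Forecast 2.41% < required 6.86% → the stock plots below the SML → overvalued.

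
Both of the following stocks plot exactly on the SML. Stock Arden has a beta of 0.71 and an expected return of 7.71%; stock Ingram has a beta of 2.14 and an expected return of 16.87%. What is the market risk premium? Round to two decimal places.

6.41%

Both satisfy E(R) = R_f + β·MRP, so the slope of the SML is
MRP = (16.87% − 7.71%) / (2.14 − 0.71) = 9.16% / 1.43 = 6.4056%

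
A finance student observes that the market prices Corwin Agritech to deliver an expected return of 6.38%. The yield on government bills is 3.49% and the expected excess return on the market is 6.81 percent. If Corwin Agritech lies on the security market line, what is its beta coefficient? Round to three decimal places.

0.424

β = (E(R) − R_f) / MRP = (6.38% − 3.49%) / 6.81% = 2.89% / 6.81% = 0.424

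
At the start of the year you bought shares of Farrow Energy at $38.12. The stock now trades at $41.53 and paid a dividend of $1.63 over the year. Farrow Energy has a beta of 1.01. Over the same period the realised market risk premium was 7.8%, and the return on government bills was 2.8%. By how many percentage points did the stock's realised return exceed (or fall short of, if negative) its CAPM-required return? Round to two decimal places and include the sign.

Realised HPR = (P1 + D1 − P0) / P0 = (41.53 + 1.63 − 38.12) / 38.12 = 5.04 / 38.12 = 13.2214%
CAPM required = R_f + β·MRP = 2.8% + 1.01 × 7.8% = 10.6780%
α = realised − required = 13.2214% − 10.6780% = +2.54%

+2.54%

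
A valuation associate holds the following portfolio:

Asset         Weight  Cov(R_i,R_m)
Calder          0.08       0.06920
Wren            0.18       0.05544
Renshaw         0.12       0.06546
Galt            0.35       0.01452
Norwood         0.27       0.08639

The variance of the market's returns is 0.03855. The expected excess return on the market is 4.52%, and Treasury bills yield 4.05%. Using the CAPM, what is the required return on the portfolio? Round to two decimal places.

10.12%

β_Calder = 0.06920 / 0.03855 = 1.7951
β_Wren = 0.05544 / 0.03855 = 1.4381
β_Renshaw = 0.06546 / 0.03855 = 1.6981
β_Galt = 0.01452 / 0.03855 = 0.3767
β_Norwood = 0.08639 / 0.03855 = 2.2410
β_P = Σ w_i β_i = 0.08×1.7951 + 0.18×1.4381 + 0.12×1.6981 + 0.35×0.3767 + 0.27×2.2410 = 1.3432
E(R_P) = R_f + β_P × MRP = 4.05% + 1.3432 × 4.52% = 10.12%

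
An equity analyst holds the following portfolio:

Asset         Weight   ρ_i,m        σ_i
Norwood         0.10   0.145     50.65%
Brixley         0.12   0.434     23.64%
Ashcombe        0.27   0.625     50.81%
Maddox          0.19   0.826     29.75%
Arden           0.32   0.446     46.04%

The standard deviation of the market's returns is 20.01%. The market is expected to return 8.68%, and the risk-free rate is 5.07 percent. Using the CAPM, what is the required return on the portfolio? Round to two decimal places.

β_Norwood = 0.145 × 50.65% / 20.01% = 0.3670
β_Brixley = 0.434 × 23.64% / 20.01% = 0.5127
β_Ashcombe = 0.625 × 50.81% / 20.01% = 1.5870
β_Maddox = 0.826 × 29.75% / 20.01% = 1.2281
β_Arden = 0.446 × 46.04% / 20.01% = 1.0262
β_P = Σ w_i β_i = 0.10×0.3670 + 0.12×0.5127 + 0.27×1.5870 + 0.19×1.2281 + 0.32×1.0262 = 1.0884
MRP = 8.68% − 5.07% = 3.61%
E(R_P) = R_f + β_P × MRP = 5.07% + 1.0884 × 3.61% = 9.00%

9.00%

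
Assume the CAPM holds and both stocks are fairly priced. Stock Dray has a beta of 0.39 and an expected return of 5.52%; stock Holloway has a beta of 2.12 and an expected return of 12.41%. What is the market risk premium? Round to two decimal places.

3.98%

Both satisfy E(R) = R_f + β·MRP, so the slope of the SML is
MRP = (12.41% − 5.52%) / (2.12 − 0.39) = 6.89% / 1.73 = 3.9827%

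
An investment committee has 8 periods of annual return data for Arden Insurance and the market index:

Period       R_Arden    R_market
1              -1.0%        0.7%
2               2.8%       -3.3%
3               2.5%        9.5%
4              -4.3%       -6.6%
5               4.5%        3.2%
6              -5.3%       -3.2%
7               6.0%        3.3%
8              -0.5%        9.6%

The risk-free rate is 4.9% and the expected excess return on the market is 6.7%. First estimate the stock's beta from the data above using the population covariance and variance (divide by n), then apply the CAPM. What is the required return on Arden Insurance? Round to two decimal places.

7.09%

Mean R_i = (-1.0 + 2.8 + 2.5 − 4.3 + 4.5 − 5.3 + 6.0 − 0.5) / 8 = 0.5875%
Mean R_m = (0.7 − 3.3 + 9.5 − 6.6 + 3.2 − 3.2 + 3.3 + 9.6) / 8 = 1.6500%
Σ(R_i − R̄_i)(R_m − R̄_m) = 80.7950  ⇒  Cov = 80.7950 / 8 = 10.0994
Σ(R_m − R̄_m)² = 246.9400  ⇒  Var(R_m) = 246.9400 / 8 = 30.8675
β = Cov / Var(R_m) = 10.0994 / 30.8675 = 0.3272
E(R) = R_f + β × MRP = 4.9% + 0.3272 × 6.7% = 7.09%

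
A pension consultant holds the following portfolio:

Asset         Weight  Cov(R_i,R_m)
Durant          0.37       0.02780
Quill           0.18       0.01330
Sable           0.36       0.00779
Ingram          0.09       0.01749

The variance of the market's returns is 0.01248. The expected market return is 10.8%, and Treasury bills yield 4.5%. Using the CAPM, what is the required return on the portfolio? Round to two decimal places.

β_Durant = 0.02780 / 0.01248 = 2.2276
β_Quill = 0.01330 / 0.01248 = 1.0657
β_Sable = 0.00779 / 0.01248 = 0.6242
β_Ingram = 0.01749 / 0.01248 = 1.4014
β_P = Σ w_i β_i = 0.37×2.2276 + 0.18×1.0657 + 0.36×0.6242 + 0.09×1.4014 = 1.3669
MRP = 10.8% − 4.5% = 6.30%
E(R_P) = R_f + β_P × MRP = 4.5% + 1.3669 × 6.3% = 13.11%

13.11%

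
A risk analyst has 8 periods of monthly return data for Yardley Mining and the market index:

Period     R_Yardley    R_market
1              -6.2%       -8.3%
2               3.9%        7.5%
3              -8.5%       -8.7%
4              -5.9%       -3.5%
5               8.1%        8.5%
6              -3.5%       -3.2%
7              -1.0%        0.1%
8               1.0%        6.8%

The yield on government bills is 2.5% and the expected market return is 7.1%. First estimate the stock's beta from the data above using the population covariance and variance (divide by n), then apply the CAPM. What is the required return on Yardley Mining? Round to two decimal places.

Mean R_i = (-6.2 + 3.9 − 8.5 − 5.9 + 8.1 − 3.5 − 1.0 + 1.0) / 8 = -1.5125%
Mean R_m = (-8.3 + 7.5 − 8.7 − 3.5 + 8.5 − 3.2 + 0.1 + 6.8) / 8 = -0.1000%
Σ(R_i − R̄_i)(R_m − R̄_m) = 260.8500  ⇒  Cov = 260.8500 / 8 = 32.6063
Σ(R_m − R̄_m)² = 341.7400  ⇒  Var(R_m) = 341.7400 / 8 = 42.7175
β = Cov / Var(R_m) = 32.6063 / 42.7175 = 0.7633
MRP = 7.1% − 2.5% = 4.60%
E(R) = R_f + β × MRP = 2.5% + 0.7633 × 4.6% = 6.01%

6.01%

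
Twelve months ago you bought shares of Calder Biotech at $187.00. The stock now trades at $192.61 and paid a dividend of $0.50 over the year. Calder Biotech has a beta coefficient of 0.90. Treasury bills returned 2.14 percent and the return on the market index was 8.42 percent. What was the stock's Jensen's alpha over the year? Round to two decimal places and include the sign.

-4.52%

Realised HPR = (P1 + D1 − P0) / P0 = (192.61 + 0.50 − 187.00) / 187.00 = 6.11 / 187.00 = 3.2674%
MRP = 8.42% − 2.14% = 6.28%
CAPM required = R_f + β·MRP = 2.14% + 0.90 × 6.28% = 7.7920%
α = realised − required = 3.2674% − 7.7920% = -4.52%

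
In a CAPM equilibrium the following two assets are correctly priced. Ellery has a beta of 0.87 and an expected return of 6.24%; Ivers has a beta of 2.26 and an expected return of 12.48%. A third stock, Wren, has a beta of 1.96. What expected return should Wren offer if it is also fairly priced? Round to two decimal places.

11.13%

MRP (SML slope) = (12.48% − 6.24%) / (2.26 − 0.87) = 6.24% / 1.39 = 4.4892%
R_f (intercept) = 6.24% − 0.87 × 4.4892% = 2.3344%
E(R_Wren) = R_f + β × MRP = 2.3344% + 1.96 × 4.4892% = 11.13%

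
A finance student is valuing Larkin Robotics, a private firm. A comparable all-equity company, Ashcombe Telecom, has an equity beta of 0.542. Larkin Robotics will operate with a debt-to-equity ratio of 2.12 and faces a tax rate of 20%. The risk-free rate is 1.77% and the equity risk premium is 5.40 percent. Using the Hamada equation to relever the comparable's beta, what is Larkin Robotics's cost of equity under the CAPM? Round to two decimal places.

9.66%

β_L = β_U × [1 + (1 − t)(D/E)] = 0.542 × [1 + (1 − 0.20) × 2.12]
    = 0.542 × [1 + 0.80 × 2.12] = 0.542 × 2.6960 = 1.4612
E(R) = R_f + β_L × MRP = 1.77% + 1.4612 × 5.40% = 9.66%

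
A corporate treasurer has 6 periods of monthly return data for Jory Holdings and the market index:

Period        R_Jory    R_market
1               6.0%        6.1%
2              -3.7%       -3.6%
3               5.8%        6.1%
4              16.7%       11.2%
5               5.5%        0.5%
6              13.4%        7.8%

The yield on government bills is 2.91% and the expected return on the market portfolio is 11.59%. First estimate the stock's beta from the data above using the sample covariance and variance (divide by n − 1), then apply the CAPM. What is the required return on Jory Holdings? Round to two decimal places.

Mean R_i = (6.0 − 3.7 + 5.8 + 16.7 + 5.5 + 13.4) / 6 = 7.2833%
Mean R_m = (6.1 − 3.6 + 6.1 + 11.2 + 0.5 + 7.8) / 6 = 4.6833%
Σ(R_i − R̄_i)(R_m − R̄_m) = 174.9483  ⇒  Cov = 174.9483 / 5 = 34.9897
Σ(R_m − R̄_m)² = 142.3083  ⇒  Var(R_m) = 142.3083 / 5 = 28.4617
β = Cov / Var(R_m) = 34.9897 / 28.4617 = 1.2294
MRP = 11.59% − 2.91% = 8.68%
E(R) = R_f + β × MRP = 2.91% + 1.2294 × 8.68% = 13.58%

13.58%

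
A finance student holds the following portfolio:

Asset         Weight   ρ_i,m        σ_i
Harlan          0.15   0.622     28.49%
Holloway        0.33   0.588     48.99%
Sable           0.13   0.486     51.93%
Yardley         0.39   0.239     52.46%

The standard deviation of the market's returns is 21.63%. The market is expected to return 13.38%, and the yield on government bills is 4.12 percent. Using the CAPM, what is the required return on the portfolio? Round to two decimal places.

β_Harlan = 0.622 × 28.49% / 21.63% = 0.8193
β_Holloway = 0.588 × 48.99% / 21.63% = 1.3318
β_Sable = 0.486 × 51.93% / 21.63% = 1.1668
β_Yardley = 0.239 × 52.46% / 21.63% = 0.5797
β_P = Σ w_i β_i = 0.15×0.8193 + 0.33×1.3318 + 0.13×1.1668 + 0.39×0.5797 = 0.9402
MRP = 13.38% − 4.12% = 9.26%
E(R_P) = R_f + β_P × MRP = 4.12% + 0.9402 × 9.26% = 12.83%

12.83%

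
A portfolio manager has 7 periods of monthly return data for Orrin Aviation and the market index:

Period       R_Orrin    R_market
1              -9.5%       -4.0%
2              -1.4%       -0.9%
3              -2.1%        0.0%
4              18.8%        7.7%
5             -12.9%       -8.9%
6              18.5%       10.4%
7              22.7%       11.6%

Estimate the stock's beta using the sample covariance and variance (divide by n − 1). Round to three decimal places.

Mean R_i = (-9.5 − 1.4 − 2.1 + 18.8 − 12.9 + 18.5 + 22.7) / 7 = 4.8714%
Mean R_m = (-4.0 − 0.9 + 0.0 + 7.7 − 8.9 + 10.4 + 11.6) / 7 = 2.2714%
Σ(R_i − R̄_i)(R_m − R̄_m) = 677.0943  ⇒  Cov = 677.0943 / 6 = 112.8491
Σ(R_m − R̄_m)² = 361.9143  ⇒  Var(R_m) = 361.9143 / 6 = 60.3191
β = Cov / Var(R_m) = 112.8491 / 60.3191 = 1.8709

1.871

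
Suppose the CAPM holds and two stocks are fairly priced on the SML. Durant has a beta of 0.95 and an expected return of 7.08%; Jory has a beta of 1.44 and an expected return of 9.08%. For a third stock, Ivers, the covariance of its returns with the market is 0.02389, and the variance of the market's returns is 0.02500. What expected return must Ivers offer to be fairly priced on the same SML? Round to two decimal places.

MRP = (9.08% − 7.08%) / (1.44 − 0.95) = 4.0816%
R_f = 7.08% − 0.95 × 4.0816% = 3.2025%
β_Ivers = Cov / Var(R_m) = 0.02389 / 0.02500 = 0.9556
E(R_Ivers) = R_f + β × MRP = 3.2025% + 0.9556 × 4.0816% = 7.10%

7.10%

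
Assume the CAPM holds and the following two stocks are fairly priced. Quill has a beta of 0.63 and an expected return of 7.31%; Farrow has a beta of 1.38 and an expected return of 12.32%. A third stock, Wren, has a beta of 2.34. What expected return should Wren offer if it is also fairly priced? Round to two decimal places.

18.73%

MRP (SML slope) = (12.32% − 7.31%) / (1.38 − 0.63) = 5.01% / 0.75 = 6.6800%
R_f (intercept) = 7.31% − 0.63 × 6.6800% = 3.1016%
E(R_Wren) = R_f + β × MRP = 3.1016% + 2.34 × 6.6800% = 18.73%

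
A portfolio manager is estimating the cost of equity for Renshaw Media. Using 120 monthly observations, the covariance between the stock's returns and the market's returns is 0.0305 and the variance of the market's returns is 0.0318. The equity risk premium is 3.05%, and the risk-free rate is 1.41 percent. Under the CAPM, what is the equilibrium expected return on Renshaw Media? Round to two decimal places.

β = Cov(R_i, R_m) / Var(R_m) = 0.0305 / 0.0318 = 0.9591
E(R) = R_f + β × MRP = 1.41% + 0.9591 × 3.05% = 4.34%

4.34%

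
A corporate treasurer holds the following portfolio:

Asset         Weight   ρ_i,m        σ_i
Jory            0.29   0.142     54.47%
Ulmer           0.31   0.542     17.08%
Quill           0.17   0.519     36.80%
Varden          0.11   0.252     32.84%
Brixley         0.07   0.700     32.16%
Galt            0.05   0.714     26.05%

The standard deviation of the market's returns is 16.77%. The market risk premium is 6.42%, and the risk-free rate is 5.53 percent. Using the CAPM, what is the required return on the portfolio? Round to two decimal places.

β_Jory = 0.142 × 54.47% / 16.77% = 0.4612
β_Ulmer = 0.542 × 17.08% / 16.77% = 0.5520
β_Quill = 0.519 × 36.80% / 16.77% = 1.1389
β_Varden = 0.252 × 32.84% / 16.77% = 0.4935
β_Brixley = 0.700 × 32.16% / 16.77% = 1.3424
β_Galt = 0.714 × 26.05% / 16.77% = 1.1091
β_P = Σ w_i β_i = 0.29×0.4612 + 0.31×0.5520 + 0.17×1.1389 + 0.11×0.4935 + 0.07×1.3424 + 0.05×1.1091 = 0.7022
E(R_P) = R_f + β_P × MRP = 5.53% + 0.7022 × 6.42% = 10.04%

10.04%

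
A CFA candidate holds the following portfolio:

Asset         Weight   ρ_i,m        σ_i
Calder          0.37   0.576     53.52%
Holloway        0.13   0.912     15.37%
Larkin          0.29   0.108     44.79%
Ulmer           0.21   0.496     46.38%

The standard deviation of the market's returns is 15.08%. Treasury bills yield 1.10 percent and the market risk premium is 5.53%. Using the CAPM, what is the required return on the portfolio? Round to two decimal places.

β_Calder = 0.576 × 53.52% / 15.08% = 2.0443
β_Holloway = 0.912 × 15.37% / 15.08% = 0.9295
β_Larkin = 0.108 × 44.79% / 15.08% = 0.3208
β_Ulmer = 0.496 × 46.38% / 15.08% = 1.5255
β_P = Σ w_i β_i = 0.37×2.0443 + 0.13×0.9295 + 0.29×0.3208 + 0.21×1.5255 = 1.2906
E(R_P) = R_f + β_P × MRP = 1.10% + 1.2906 × 5.53% = 8.24%

8.24%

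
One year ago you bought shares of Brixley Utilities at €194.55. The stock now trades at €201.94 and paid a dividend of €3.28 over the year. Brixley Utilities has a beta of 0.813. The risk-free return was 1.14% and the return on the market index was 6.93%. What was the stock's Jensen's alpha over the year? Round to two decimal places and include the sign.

-0.36%

Realised HPR = (P1 + D1 − P0) / P0 = (201.94 + 3.28 − 194.55) / 194.55 = 10.67 / 194.55 = 5.4845%
MRP = 6.93% − 1.14% = 5.79%
CAPM required = R_f + β·MRP = 1.14% + 0.813 × 5.79% = 5.84727%
α = realised − required = 5.4845% − 5.84727% = -0.36%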